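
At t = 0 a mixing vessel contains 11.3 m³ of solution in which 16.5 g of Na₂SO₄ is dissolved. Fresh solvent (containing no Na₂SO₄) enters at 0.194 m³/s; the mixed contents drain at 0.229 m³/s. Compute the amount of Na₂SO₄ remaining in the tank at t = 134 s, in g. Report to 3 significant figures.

Let m(t) be the amount of Na₂SO₄. Volume: V(t) = V₀ + (Q_in − Q_out) t = 11.3 − 0.035000 t; V(134) = 6.6100 m³.
Species balance (pure solvent in): dm/dt = −Q_out · m/V(t).
Separate: dm/m = −Q_out dt/V(t) ⇒ ln(m/m₀) = −(Q_out/(Q_in−Q_out)) ln(V/V₀).
m = m₀ (V₀/V)^(Q_out/(Q_in−Q_out)) = 16.5 × (11.3/6.6100)^(-6.5429) = 0.49409 g.

0.494 g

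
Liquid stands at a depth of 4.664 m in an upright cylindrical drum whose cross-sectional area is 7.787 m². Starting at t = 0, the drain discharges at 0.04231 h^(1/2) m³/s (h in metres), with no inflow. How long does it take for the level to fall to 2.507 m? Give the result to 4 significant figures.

With no inflow, A dh/dt = −0.04231 √h.
This is separable: 2 d(√h)/dt = −0.04231/A, so √h = √h₀ − (0.04231/(2A)) t.
t = 2A(√h₀ − √h)/0.04231 = 2·7.787·(√4.664 − √2.507)/0.04231
  = 15.5740 × (2.15963 − 1.58335) / 0.04231 = 212.124 s.

212.1 s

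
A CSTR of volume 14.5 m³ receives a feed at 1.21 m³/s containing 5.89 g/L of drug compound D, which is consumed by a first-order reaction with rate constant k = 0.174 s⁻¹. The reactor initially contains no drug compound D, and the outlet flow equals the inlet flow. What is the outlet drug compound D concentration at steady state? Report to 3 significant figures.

1.91 g/L

Species balance: V dC/dt = Q C_in − Q C − k V C.
At steady state: 0 = Q C_in − (Q + kV) C_ss, so C_ss = Q C_in/(Q + kV).
C_ss = 1.21·5.89/(1.21 + 0.174·14.5) = 7.1269/3.7330 = 1.9092 g/L.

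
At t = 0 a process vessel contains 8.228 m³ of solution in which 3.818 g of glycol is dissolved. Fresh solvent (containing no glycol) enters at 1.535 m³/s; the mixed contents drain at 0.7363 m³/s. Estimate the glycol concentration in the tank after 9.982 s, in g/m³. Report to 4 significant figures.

0.1262 g/m³

Total volume: dV/dt = Q_in − Q_out = 0.798700 m³/s, so V(t) = 8.228 + 0.798700 t and V(9.982) = 16.2006 m³.
No glycol enters, so dm/dt = −Q_out · (m/V).
dm/m = −Q_out dt/(V₀ + 0.798700 t); integrating gives ln(m/m₀) = −(Q_out/(Q_in−Q_out)) ln(V/V₀).
m = m₀ (V₀/V)^(Q_out/(Q_in−Q_out)) = 3.818 × (8.228/16.2006)^(0.921873) = 2.04450 g.
C = m/V = 2.04450/16.2006 = 0.126199 g/m³.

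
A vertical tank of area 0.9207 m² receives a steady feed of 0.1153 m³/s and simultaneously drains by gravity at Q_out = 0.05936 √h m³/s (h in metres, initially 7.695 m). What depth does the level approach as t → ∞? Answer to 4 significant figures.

Volume balance on the tank: A dh/dt = Q_in − 0.05936 √h. At steady state dh/dt = 0:
Q_in = 0.05936 √h_ss ⇒ √h_ss = 0.1153/0.05936 = 1.94239.
h_ss = 1.94239² = 3.77286 m. (Since h₀ = 7.695 m > h_ss, the level will fall toward this value.)

3.773 m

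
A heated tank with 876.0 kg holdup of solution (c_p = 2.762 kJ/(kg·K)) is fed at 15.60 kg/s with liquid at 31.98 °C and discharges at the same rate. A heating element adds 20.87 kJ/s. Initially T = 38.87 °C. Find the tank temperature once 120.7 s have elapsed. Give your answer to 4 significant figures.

Unsteady energy balance on the tank contents: M c_p dT/dt = ṁ c_p (T_in − T) + 20.87.
τ = M/ṁ = 56.1538 s; T_ss = T_in + Q̇/(ṁ c_p) = 31.98 + 20.87/(15.60·2.762) = 32.4644 °C.
Solution: T(t) = T_ss + (T₀ − T_ss) e^(−t/τ).
T(120.7) = 32.4644 + (6.40563)·e^(−120.7/56.1538) = 32.4644 + (6.40563)·0.116548 = 33.2109 °C.

33.21 °C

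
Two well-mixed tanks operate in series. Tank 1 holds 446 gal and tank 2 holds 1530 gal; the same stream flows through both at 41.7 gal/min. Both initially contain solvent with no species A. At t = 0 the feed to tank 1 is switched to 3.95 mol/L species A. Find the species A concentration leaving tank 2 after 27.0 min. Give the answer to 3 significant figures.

Each tank obeys Vᵢ dCᵢ/dt = Q(Cᵢ₋₁ − Cᵢ), so τᵢ = Vᵢ/Q.
τ₁ = 446/41.7 = 10.695 min; τ₂ = 1530/41.7 = 36.691 min.
Tank 1: C₁ = C_in(1 − e^(−t/τ₁)). Tank 2 (τ₁ ≠ τ₂): C₂ = C_in[1 − (τ₁ e^(−t/τ₁) − τ₂ e^(−t/τ₂))/(τ₁ − τ₂)].
At t = 27.0: e^(−t/τ₁) = 0.080103, e^(−t/τ₂) = 0.47908.
C₂ = 3.95·[1 − (10.695·0.080103 − 36.691·0.47908)/(-25.995)] = 3.95·0.35676 = 1.4092 mol/L.

1.41 mol/L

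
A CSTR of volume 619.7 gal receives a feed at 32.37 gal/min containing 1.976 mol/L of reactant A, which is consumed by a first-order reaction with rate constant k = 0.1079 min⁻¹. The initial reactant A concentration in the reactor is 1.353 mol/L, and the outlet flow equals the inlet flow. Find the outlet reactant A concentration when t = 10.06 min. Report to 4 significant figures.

V dC/dt = Q(C_in − C) − k V C.
This is linear with rate a = Q/V + k = 0.160135 min⁻¹.
C_ss = Q C_in/(Q + kV) = 0.644558 mol/L; C(t) = C_ss + (C₀ − C_ss) e^(−a t).
C(10.06) = 0.644558 + (0.708442)·e^(−0.160135·10.06) = 0.644558 + (0.708442)·0.199696 = 0.786031 mol/L.

0.7860 mol/L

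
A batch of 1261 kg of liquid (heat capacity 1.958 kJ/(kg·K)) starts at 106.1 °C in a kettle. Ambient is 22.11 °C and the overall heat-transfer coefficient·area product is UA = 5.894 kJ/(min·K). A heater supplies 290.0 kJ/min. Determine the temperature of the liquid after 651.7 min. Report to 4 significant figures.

78.65 °C

M c_p dT/dt = −UA(T − T_amb) + Q̇.
dT/dt = (T_ss − T)/τ with T_ss = T_amb + Q̇/UA = 22.11 + 290.0/5.894 = 71.3126 °C, τ = M c_p/UA = 1261·1.958/5.894 = 418.907 min.
Integrating: T(t) = T_ss + (T₀ − T_ss) e^(−t/τ).
T(651.7) = 71.3126 + (34.7874)·0.211038 = 78.6541 °C.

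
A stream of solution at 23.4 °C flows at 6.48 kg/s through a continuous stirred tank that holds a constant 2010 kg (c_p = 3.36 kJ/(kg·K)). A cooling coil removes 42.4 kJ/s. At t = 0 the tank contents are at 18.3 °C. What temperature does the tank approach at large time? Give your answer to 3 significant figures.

21.5 °C

Heat balance on the well-mixed liquid: M c_p dT/dt = ṁ c_p (T_in − T) − 42.4.
At steady state dT/dt = 0 ⇒ T_ss = T_in − Q̇/(ṁ c_p) = 23.4 − 42.4/(6.48·3.36) = 21.453 °C.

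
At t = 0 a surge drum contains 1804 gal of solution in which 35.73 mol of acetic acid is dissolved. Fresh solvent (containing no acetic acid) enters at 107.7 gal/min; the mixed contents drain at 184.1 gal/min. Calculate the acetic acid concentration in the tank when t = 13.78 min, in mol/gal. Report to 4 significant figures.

0.005760 mol/gal

Let m(t) be the amount of acetic acid. Volume: V(t) = V₀ + (Q_in − Q_out) t = 1804 − 76.4000 t; V(13.78) = 751.208 gal.
Solute balance: dm/dt = 0 − Q_out C = −Q_out m/V(t).
Separate: dm/m = −Q_out dt/V(t) ⇒ ln(m/m₀) = −(Q_out/(Q_in−Q_out)) ln(V/V₀).
m = m₀ (V₀/V)^(Q_out/(Q_in−Q_out)) = 35.73 × (1804/751.208)^(-2.40969) = 4.32718 mol.
C = m/V = 4.32718/751.208 = 0.00576029 mol/gal.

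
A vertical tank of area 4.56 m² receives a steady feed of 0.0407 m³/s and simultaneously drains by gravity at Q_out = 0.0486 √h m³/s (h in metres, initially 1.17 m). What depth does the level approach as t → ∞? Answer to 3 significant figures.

Level balance: A dh/dt = 0.0407 − 0.0486 √h. Setting dh/dt = 0:
Q_in = 0.0486 √h_ss ⇒ √h_ss = 0.0407/0.0486 = 0.83745.
h_ss = 0.83745² = 0.70132 m. (Since h₀ = 1.17 m > h_ss, the level will fall toward this value.)

0.701 m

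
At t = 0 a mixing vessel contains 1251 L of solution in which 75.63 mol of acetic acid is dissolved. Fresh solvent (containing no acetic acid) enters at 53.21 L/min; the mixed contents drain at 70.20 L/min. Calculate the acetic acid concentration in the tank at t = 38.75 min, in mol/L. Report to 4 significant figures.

0.005824 mol/L

Let m(t) be the amount of acetic acid. Volume: V(t) = V₀ + (Q_in − Q_out) t = 1251 − 16.9900 t; V(38.75) = 592.637 L.
No acetic acid enters, so dm/dt = −Q_out · (m/V).
dm/m = −Q_out dt/(V₀ − 16.9900 t); integrating gives ln(m/m₀) = −(Q_out/(Q_in−Q_out)) ln(V/V₀).
m = m₀ (V₀/V)^(Q_out/(Q_in−Q_out)) = 75.63 × (1251/592.637)^(-4.13184) = 3.45178 mol.
C = m/V = 3.45178/592.637 = 0.00582443 mol/L.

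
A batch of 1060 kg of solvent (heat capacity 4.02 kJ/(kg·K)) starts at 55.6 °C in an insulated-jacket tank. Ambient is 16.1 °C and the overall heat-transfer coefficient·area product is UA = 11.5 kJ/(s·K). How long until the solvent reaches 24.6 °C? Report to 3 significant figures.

Lumped-capacitance energy balance: M c_p dT/dt = UA(T_amb − T).
τ = M c_p/UA = 370.54 s; T_ss = T_amb = 16.100 °C.
T(t) = T_ss + (T₀ − T_ss)e^(−t/τ); set T = 24.6:
t = −τ ln[(T − T_ss)/(T₀ − T_ss)] = −370.54 · ln(0.21519) = 569.23 s.

569 s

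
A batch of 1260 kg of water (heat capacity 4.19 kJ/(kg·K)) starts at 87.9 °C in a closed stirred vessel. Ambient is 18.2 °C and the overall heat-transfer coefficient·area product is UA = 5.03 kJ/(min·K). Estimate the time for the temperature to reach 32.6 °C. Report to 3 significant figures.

1660 min

Energy balance: M c_p dT/dt = −UA(T − T_amb).
τ = M c_p/UA = 1049.6 min; T_ss = T_amb = 18.200 °C.
T(t) = T_ss + (T₀ − T_ss)e^(−t/τ); set T = 32.6:
t = −τ ln[(T − T_ss)/(T₀ − T_ss)] = −1049.6 · ln(0.20660) = 1655.2 min.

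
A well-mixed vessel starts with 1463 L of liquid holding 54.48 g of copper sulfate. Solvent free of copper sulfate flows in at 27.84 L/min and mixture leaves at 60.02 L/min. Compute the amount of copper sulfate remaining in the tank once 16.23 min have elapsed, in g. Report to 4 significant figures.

Total volume: dV/dt = Q_in − Q_out = -32.1800 L/min, so V(t) = 1463 − 32.1800 t and V(16.23) = 940.719 L.
No copper sulfate enters, so dm/dt = −Q_out · (m/V).
Separate: dm/m = −Q_out dt/V(t) ⇒ ln(m/m₀) = −(Q_out/(Q_in−Q_out)) ln(V/V₀).
m = m₀ (V₀/V)^(Q_out/(Q_in−Q_out)) = 54.48 × (1463/940.719)^(-1.86513) = 23.9074 g.

23.91 g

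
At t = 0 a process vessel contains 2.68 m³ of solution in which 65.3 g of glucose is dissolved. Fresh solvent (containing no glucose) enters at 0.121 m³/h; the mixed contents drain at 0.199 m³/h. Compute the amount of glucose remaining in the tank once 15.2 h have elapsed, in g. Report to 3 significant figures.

14.7 g

Total volume: dV/dt = Q_in − Q_out = -0.078000 m³/h, so V(t) = 2.68 − 0.078000 t and V(15.2) = 1.4944 m³.
Solute balance: dm/dt = 0 − Q_out C = −Q_out m/V(t).
dm/m = −Q_out dt/(V₀ − 0.078000 t); integrating gives ln(m/m₀) = −(Q_out/(Q_in−Q_out)) ln(V/V₀).
m = m₀ (V₀/V)^(Q_out/(Q_in−Q_out)) = 65.3 × (2.68/1.4944)^(-2.5513) = 14.714 g.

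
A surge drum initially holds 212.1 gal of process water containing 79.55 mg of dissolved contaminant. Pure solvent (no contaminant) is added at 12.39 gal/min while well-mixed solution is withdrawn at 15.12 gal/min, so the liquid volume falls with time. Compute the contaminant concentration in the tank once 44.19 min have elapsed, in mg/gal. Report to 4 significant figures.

0.008245 mg/gal

Total volume: dV/dt = Q_in − Q_out = -2.73000 gal/min, so V(t) = 212.1 − 2.73000 t and V(44.19) = 91.4613 gal.
Species balance (pure solvent in): dm/dt = −Q_out · m/V(t).
Separate: dm/m = −Q_out dt/V(t) ⇒ ln(m/m₀) = −(Q_out/(Q_in−Q_out)) ln(V/V₀).
m = m₀ (V₀/V)^(Q_out/(Q_in−Q_out)) = 79.55 × (212.1/91.4613)^(-5.53846) = 0.754088 mg.
C = m/V = 0.754088/91.4613 = 0.00824488 mg/gal.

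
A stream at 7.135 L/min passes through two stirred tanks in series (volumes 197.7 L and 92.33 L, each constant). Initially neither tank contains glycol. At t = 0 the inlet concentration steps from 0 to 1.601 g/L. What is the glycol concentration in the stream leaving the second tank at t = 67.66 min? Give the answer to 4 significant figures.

1.347 g/L

Species balance on tank i: dCᵢ/dt = (Cᵢ₋₁ − Cᵢ)/τᵢ with τᵢ = Vᵢ/Q.
τ₁ = 197.7/7.135 = 27.7085 min; τ₂ = 92.33/7.135 = 12.9404 min.
Solving the cascade with C₁(0)=C₂(0)=0 gives C₂(t) = C_in[1 − (τ₁ e^(−t/τ₁) − τ₂ e^(−t/τ₂))/(τ₁ − τ₂)].
At t = 67.66: e^(−t/τ₁) = 0.0869996, e^(−t/τ₂) = 0.00536117.
C₂ = 1.601·[1 − (27.7085·0.0869996 − 12.9404·0.00536117)/(14.7680)] = 1.601·0.841465 = 1.34719 g/L.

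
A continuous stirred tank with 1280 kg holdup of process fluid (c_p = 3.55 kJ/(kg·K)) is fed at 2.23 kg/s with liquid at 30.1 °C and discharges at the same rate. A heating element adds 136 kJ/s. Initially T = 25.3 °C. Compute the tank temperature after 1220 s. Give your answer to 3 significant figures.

44.7 °C

Unsteady energy balance on the tank contents: M c_p dT/dt = ṁ c_p (T_in − T) + 136.
Rearrange: dT/dt = (T_ss − T)/τ with τ = M/ṁ = 573.99 s and T_ss = T_in + Q̇/(ṁ c_p) = 47.279 °C.
Solution: T(t) = T_ss + (T₀ − T_ss) e^(−t/τ).
T(1220) = 47.279 + (-21.979)·e^(−1220/573.99) = 47.279 + (-21.979)·0.11938 = 44.655 °C.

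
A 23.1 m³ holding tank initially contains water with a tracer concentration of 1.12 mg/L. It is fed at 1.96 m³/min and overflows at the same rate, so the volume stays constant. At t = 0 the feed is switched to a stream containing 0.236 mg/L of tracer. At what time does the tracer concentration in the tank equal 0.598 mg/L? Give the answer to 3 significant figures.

10.5 min

Mass balance on the solute (V constant): V dC/dt = Q(C_in − C), so τ = V/Q = 11.786 min.
C(t) = C_in + (C₀ − C_in) e^(−t/τ). Set C = 0.598 and solve for t:
e^(−t/τ) = (C − C_in)/(C₀ − C_in) = (0.598 − 0.236)/(1.12 − 0.236) = 0.40950
t = −τ ln(…) = 11.786 × 0.89281 = 10.522 min.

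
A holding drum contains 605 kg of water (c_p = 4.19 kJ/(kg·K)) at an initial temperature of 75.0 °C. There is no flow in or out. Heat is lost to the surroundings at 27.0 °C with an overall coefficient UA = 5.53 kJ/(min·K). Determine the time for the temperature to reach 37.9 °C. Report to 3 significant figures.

680 min

Energy balance: M c_p dT/dt = −UA(T − T_amb).
τ = M c_p/UA = 458.40 min; T_ss = T_amb = 27.000 °C.
T(t) = T_ss + (T₀ − T_ss)e^(−t/τ); set T = 37.9:
t = −τ ln[(T − T_ss)/(T₀ − T_ss)] = −458.40 · ln(0.22708) = 679.55 min.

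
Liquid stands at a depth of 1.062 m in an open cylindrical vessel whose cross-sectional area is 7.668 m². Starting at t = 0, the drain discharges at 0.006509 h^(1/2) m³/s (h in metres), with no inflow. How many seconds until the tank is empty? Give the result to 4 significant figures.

2428 s

Mass balance (ρ constant): A dh/dt = −0.006509 √h.
This is separable: 2 d(√h)/dt = −0.006509/A, so √h = √h₀ − (0.006509/(2A)) t.
Set h = 0: 2√h₀ = (0.006509/A) t_empty ⇒ t_empty = 2A√h₀/0.006509.
t_empty = 2·7.668·√1.062/0.006509 = 15.3360·1.03053/0.006509 = 2428.06 s.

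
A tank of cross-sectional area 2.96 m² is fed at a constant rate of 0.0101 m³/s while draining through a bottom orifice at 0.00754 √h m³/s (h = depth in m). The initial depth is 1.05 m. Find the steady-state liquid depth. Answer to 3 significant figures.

Unsteady balance on liquid volume: A dh/dt = Q_in − 0.00754 √h. At steady state dh/dt = 0:
Q_in = 0.00754 √h_ss ⇒ √h_ss = 0.0101/0.00754 = 1.3395.
h_ss = 1.3395² = 1.7943 m. (Since h₀ = 1.05 m < h_ss, the level will rise toward this value.)

1.79 m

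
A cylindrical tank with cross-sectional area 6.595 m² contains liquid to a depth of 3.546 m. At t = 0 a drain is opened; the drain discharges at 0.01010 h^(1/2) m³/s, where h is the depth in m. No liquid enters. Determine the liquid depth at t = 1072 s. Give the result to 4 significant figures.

1.128 m

Volume balance on the tank: A dh/dt = −0.01010 √h.
This is separable: 2 d(√h)/dt = −0.01010/A, so √h = √h₀ − (0.01010/(2A)) t.
√h = √3.546 − 0.01010·1072/(2·6.595) = 1.88308 − 0.820864 = 1.06222.
h = 1.06222² = 1.12831 m.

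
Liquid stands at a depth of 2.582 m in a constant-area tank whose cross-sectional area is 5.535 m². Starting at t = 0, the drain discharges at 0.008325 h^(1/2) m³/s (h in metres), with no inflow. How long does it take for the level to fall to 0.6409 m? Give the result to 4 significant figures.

1072 s

Mass balance (ρ constant): A dh/dt = −0.008325 √h.
This is separable: 2 d(√h)/dt = −0.008325/A, so √h = √h₀ − (0.008325/(2A)) t.
t = 2A(√h₀ − √h)/0.008325 = 2·5.535·(√2.582 − √0.6409)/0.008325
  = 11.0700 × (1.60686 − 0.800562) / 0.008325 = 1072.16 s.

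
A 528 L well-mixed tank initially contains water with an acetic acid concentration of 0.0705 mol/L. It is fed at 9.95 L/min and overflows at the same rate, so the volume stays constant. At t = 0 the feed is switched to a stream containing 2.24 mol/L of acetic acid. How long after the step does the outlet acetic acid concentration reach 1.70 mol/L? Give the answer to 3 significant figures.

Species balance: V dC/dt = Q(C_in − C) ⇒ τ = V/Q = 53.065 min.
C(t) = C_in + (C₀ − C_in) e^(−t/τ). Set C = 1.70 and solve for t:
e^(−t/τ) = (C − C_in)/(C₀ − C_in) = (1.70 − 2.24)/(0.0705 − 2.24) = 0.24891
t = −τ ln(…) = 53.065 × 1.3907 = 73.797 min.

73.8 min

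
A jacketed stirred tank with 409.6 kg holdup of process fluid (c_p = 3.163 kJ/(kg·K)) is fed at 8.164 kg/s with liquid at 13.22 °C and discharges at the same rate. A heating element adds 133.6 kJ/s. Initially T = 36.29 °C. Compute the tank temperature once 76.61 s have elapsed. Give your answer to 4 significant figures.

22.28 °C

M c_p dT/dt = ṁ c_p (T_in − T) + Q̇.
τ = M/ṁ = 50.1715 s; T_ss = T_in + Q̇/(ṁ c_p) = 13.22 + 133.6/(8.164·3.163) = 18.3937 °C.
Integrating: T(t) = T_ss + (T₀ − T_ss) e^(−t/τ).
T(76.61) = 18.3937 + (17.8963)·e^(−76.61/50.1715) = 18.3937 + (17.8963)·0.217194 = 22.2807 °C.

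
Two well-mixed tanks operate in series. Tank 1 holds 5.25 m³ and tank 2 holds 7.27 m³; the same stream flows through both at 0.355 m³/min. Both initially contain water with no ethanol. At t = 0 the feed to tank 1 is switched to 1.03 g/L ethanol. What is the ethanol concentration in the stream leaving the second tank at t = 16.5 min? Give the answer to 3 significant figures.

0.251 g/L

Species balance on tank i: dCᵢ/dt = (Cᵢ₋₁ − Cᵢ)/τᵢ with τᵢ = Vᵢ/Q.
τ₁ = 5.25/0.355 = 14.789 min; τ₂ = 7.27/0.355 = 20.479 min.
Tank 1: C₁ = C_in(1 − e^(−t/τ₁)). Tank 2 (τ₁ ≠ τ₂): C₂ = C_in[1 − (τ₁ e^(−t/τ₁) − τ₂ e^(−t/τ₂))/(τ₁ − τ₂)].
At t = 16.5: e^(−t/τ₁) = 0.32768, e^(−t/τ₂) = 0.44677.
C₂ = 1.03·[1 − (14.789·0.32768 − 20.479·0.44677)/(-5.6901)] = 1.03·0.24371 = 0.25102 g/L.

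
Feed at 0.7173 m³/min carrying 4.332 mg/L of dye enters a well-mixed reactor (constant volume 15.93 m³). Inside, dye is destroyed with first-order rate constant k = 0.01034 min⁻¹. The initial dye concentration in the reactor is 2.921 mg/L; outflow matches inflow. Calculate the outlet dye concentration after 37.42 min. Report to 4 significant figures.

3.447 mg/L

V dC/dt = Q(C_in − C) − k V C.
This is linear with rate a = Q/V + k = 0.0553682 min⁻¹.
C_ss = Q C_in/(Q + kV) = 3.52300 mg/L; C(t) = C_ss + (C₀ − C_ss) e^(−a t).
C(37.42) = 3.52300 + (-0.602001)·e^(−0.0553682·37.42) = 3.52300 + (-0.602001)·0.125949 = 3.44718 mg/L.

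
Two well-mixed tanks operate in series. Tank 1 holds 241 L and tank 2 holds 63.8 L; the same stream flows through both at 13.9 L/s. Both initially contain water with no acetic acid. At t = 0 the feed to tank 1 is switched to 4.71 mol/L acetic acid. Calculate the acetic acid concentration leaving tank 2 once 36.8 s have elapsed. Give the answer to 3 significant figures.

3.94 mol/L

Time constants: τᵢ = Vᵢ/Q for each well-mixed tank.
τ₁ = 241/13.9 = 17.338 s; τ₂ = 63.8/13.9 = 4.5899 s.
Tank 1: C₁ = C_in(1 − e^(−t/τ₁)). Tank 2 (τ₁ ≠ τ₂): C₂ = C_in[1 − (τ₁ e^(−t/τ₁) − τ₂ e^(−t/τ₂))/(τ₁ − τ₂)].
At t = 36.8: e^(−t/τ₁) = 0.11973, e^(−t/τ₂) = 0.00032963.
C₂ = 4.71·[1 − (17.338·0.11973 − 4.5899·0.00032963)/(12.748)] = 4.71·0.83728 = 3.9436 mol/L.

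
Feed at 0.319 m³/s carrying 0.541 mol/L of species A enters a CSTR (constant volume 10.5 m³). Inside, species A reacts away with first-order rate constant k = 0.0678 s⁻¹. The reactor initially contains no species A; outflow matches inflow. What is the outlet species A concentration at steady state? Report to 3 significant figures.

V dC/dt = Q(C_in − C) − k V C.
At steady state: 0 = Q C_in − (Q + kV) C_ss, so C_ss = Q C_in/(Q + kV).
C_ss = 0.319·0.541/(0.319 + 0.0678·10.5) = 0.17258/1.0309 = 0.16741 mol/L.

0.167 mol/L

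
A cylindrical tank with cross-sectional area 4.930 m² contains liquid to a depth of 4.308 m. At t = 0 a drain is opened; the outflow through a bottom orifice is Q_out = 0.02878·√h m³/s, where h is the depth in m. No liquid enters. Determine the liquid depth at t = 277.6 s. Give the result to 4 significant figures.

A dh/dt = −Q_out = −0.02878 √h.
Separate and integrate: 2(√h − √h₀) = −(0.02878/A) t.
√h = √4.308 − 0.02878·277.6/(2·4.930) = 2.07557 − 0.810277 = 1.26530.
h = 1.26530² = 1.60097 m.

1.601 m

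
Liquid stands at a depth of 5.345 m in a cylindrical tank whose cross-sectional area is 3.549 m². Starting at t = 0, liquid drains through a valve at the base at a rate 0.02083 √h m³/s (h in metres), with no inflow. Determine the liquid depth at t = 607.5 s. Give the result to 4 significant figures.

0.2800 m

With no inflow, A dh/dt = −0.02083 √h.
This is separable: 2 d(√h)/dt = −0.02083/A, so √h = √h₀ − (0.02083/(2A)) t.
√h = √5.345 − 0.02083·607.5/(2·3.549) = 2.31193 − 1.78279 = 0.529138.
h = 0.529138² = 0.279987 m.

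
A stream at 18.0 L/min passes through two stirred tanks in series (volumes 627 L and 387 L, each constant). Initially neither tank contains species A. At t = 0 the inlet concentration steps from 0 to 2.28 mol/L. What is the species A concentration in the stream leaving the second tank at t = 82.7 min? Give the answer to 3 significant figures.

Each tank obeys Vᵢ dCᵢ/dt = Q(Cᵢ₋₁ − Cᵢ), so τᵢ = Vᵢ/Q.
τ₁ = 627/18.0 = 34.833 min; τ₂ = 387/18.0 = 21.500 min.
Tank 1: C₁ = C_in(1 − e^(−t/τ₁)). Tank 2 (τ₁ ≠ τ₂): C₂ = C_in[1 − (τ₁ e^(−t/τ₁) − τ₂ e^(−t/τ₂))/(τ₁ − τ₂)].
At t = 82.7: e^(−t/τ₁) = 0.093092, e^(−t/τ₂) = 0.021354.
C₂ = 2.28·[1 − (34.833·0.093092 − 21.500·0.021354)/(13.333)] = 2.28·0.79123 = 1.8040 mol/L.

1.80 mol/L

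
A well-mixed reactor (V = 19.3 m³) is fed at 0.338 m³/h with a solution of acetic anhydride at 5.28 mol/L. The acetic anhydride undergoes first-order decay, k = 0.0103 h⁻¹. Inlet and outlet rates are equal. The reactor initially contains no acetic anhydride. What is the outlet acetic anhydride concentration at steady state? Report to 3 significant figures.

Species balance: V dC/dt = Q C_in − Q C − k V C.
Steady state (dC/dt = 0): C_ss = Q C_in/(Q + kV) = C_in/(1 + kV/Q).
C_ss = 0.338·5.28/(0.338 + 0.0103·19.3) = 1.7846/0.53679 = 3.3247 mol/L.

3.32 mol/L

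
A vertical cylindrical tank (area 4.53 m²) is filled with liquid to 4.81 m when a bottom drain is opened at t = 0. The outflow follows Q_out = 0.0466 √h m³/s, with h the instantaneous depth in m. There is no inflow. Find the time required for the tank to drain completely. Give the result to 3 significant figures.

Accumulation of liquid (constant cross-section A): A dh/dt = −0.0466 √h.
Separate and integrate: 2(√h − √h₀) = −(0.0466/A) t.
Set h = 0: 2√h₀ = (0.0466/A) t_empty ⇒ t_empty = 2A√h₀/0.0466.
t_empty = 2·4.53·√4.81/0.0466 = 9.0600·2.1932/0.0466 = 426.40 s.

426 s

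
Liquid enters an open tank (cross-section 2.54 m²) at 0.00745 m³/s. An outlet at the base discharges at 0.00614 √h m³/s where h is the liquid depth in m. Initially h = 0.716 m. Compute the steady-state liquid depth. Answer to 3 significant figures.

1.47 m

A dh/dt = Q_in − 0.00614 √h. Steady state requires inflow = outflow:
Q_in = 0.00614 √h_ss ⇒ √h_ss = 0.00745/0.00614 = 1.2134.
h_ss = 1.2134² = 1.4722 m. (Since h₀ = 0.716 m < h_ss, the level will rise toward this value.)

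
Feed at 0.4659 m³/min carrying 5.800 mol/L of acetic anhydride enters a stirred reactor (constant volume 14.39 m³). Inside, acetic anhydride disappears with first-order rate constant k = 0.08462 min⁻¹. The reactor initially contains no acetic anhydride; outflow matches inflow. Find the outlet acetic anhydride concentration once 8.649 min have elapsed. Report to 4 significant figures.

Species balance: V dC/dt = Q C_in − Q C − k V C.
This is linear with rate a = Q/V + k = 0.116997 min⁻¹.
C_ss = Q C_in/(Q + kV) = 1.60504 mol/L; C(t) = C_ss + (C₀ − C_ss) e^(−a t).
C(8.649) = 1.60504 + (-1.60504)·e^(−0.116997·8.649) = 1.60504 + (-1.60504)·0.363526 = 1.02157 mol/L.

1.022 mol/L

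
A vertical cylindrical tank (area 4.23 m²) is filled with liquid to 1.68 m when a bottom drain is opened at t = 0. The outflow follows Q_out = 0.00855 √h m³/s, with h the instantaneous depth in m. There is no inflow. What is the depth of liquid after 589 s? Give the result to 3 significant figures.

0.491 m

A dh/dt = −Q_out = −0.00855 √h.
This is separable: 2 d(√h)/dt = −0.00855/A, so √h = √h₀ − (0.00855/(2A)) t.
√h = √1.68 − 0.00855·589/(2·4.23) = 1.2961 − 0.59527 = 0.70088.
h = 0.70088² = 0.49124 m.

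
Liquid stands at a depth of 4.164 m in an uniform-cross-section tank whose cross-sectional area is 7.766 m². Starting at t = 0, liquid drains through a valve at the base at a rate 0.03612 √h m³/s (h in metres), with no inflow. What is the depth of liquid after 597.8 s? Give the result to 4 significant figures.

0.4230 m

With no inflow, A dh/dt = −0.03612 √h.
This is separable: 2 d(√h)/dt = −0.03612/A, so √h = √h₀ − (0.03612/(2A)) t.
√h = √4.164 − 0.03612·597.8/(2·7.766) = 2.04059 − 1.39020 = 0.650391.
h = 0.650391² = 0.423009 m.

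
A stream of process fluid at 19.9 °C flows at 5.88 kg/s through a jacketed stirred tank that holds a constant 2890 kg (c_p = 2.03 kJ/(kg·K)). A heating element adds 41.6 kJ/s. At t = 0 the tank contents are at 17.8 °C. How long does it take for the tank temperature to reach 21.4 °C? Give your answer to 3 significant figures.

Unsteady energy balance on the tank contents: M c_p dT/dt = ṁ c_p (T_in − T) + 41.6.
τ = M/ṁ = 491.50 s; T_ss = T_in + Q̇/(ṁ c_p) = 23.385 °C.
T(t) = T_ss + (T₀ − T_ss) e^(−t/τ). Set T = 21.4:
e^(−t/τ) = (21.4 − 23.385)/(17.8 − 23.385) = 0.35543
t = −491.50 · ln(0.35543) = 508.41 s.

508 s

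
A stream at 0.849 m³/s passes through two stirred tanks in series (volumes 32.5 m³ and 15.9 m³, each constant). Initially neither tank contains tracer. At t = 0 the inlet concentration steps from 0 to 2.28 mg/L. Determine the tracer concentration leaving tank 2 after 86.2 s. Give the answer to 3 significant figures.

1.83 mg/L

Species balance on tank i: dCᵢ/dt = (Cᵢ₋₁ − Cᵢ)/τᵢ with τᵢ = Vᵢ/Q.
τ₁ = 32.5/0.849 = 38.280 s; τ₂ = 15.9/0.849 = 18.728 s.
Solving the cascade with C₁(0)=C₂(0)=0 gives C₂(t) = C_in[1 − (τ₁ e^(−t/τ₁) − τ₂ e^(−t/τ₂))/(τ₁ − τ₂)].
At t = 86.2: e^(−t/τ₁) = 0.10521, e^(−t/τ₂) = 0.010024.
C₂ = 2.28·[1 − (38.280·0.10521 − 18.728·0.010024)/(19.552)] = 2.28·0.80362 = 1.8323 mg/L.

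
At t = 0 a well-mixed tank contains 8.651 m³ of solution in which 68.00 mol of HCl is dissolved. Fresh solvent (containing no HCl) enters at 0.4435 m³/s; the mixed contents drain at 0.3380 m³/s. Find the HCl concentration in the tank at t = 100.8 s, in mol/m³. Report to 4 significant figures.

Let m(t) be the amount of HCl. Volume: V(t) = V₀ + (Q_in − Q_out) t = 8.651 + 0.105500 t; V(100.8) = 19.2854 m³.
Solute balance: dm/dt = 0 − Q_out C = −Q_out m/V(t).
Separate: dm/m = −Q_out dt/V(t) ⇒ ln(m/m₀) = −(Q_out/(Q_in−Q_out)) ln(V/V₀).
m = m₀ (V₀/V)^(Q_out/(Q_in−Q_out)) = 68.00 × (8.651/19.2854)^(3.20379) = 5.21278 mol.
C = m/V = 5.21278/19.2854 = 0.270297 mol/m³.

0.2703 mol/m³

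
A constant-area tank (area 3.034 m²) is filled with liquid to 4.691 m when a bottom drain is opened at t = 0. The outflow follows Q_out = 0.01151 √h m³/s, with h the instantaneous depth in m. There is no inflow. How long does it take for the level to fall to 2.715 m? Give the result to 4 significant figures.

Accumulation of liquid (constant cross-section A): A dh/dt = −0.01151 √h.
This is separable: 2 d(√h)/dt = −0.01151/A, so √h = √h₀ − (0.01151/(2A)) t.
t = 2A(√h₀ − √h)/0.01151 = 2·3.034·(√4.691 − √2.715)/0.01151
  = 6.06800 × (2.16587 − 1.64773) / 0.01151 = 273.163 s.

273.2 s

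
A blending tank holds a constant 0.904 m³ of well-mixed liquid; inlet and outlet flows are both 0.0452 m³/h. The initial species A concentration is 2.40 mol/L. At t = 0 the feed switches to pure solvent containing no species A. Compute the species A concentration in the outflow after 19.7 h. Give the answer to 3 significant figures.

0.896 mol/L

Transient balance on the dissolved component: V dC/dt = Q(C_in − C).
So dC/dt = (C_in − C)/τ with τ = V/Q = 0.904/0.0452 = 20.000 h.
This is linear first-order; C(t) = C_in + (C₀ − C_in) e^(−t/τ).
C(19.7) = 0 + (2.40 − 0)·e^(−19.7/20.000) = 0 + (2.4000)·0.37344 = 0.89625 mol/L.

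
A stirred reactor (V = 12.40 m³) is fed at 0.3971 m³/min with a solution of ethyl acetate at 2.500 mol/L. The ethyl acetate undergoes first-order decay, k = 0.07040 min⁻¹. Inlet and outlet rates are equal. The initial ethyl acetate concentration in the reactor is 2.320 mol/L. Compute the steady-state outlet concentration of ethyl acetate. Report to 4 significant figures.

0.7817 mol/L

V dC/dt = Q(C_in − C) − k V C.
Steady state (dC/dt = 0): C_ss = Q C_in/(Q + kV) = C_in/(1 + kV/Q).
C_ss = 0.3971·2.500/(0.3971 + 0.07040·12.40) = 0.992750/1.27006 = 0.781656 mol/L.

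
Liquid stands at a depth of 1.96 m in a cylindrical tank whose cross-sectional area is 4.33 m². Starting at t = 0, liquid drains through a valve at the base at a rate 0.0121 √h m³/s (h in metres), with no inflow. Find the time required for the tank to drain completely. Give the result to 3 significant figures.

With no inflow, A dh/dt = −0.0121 √h.
This is separable: 2 d(√h)/dt = −0.0121/A, so √h = √h₀ − (0.0121/(2A)) t.
Tank is empty when √h = 0: t_empty = 2A√h₀/0.0121.
t_empty = 2·4.33·√1.96/0.0121 = 8.6600·1.4000/0.0121 = 1002.0 s.

1000 s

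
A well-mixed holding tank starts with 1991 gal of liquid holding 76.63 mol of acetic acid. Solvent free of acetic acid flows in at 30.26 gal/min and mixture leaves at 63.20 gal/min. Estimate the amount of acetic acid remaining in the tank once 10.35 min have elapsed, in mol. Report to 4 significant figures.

53.44 mol

Total volume: dV/dt = Q_in − Q_out = -32.9400 gal/min, so V(t) = 1991 − 32.9400 t and V(10.35) = 1650.07 gal.
Solute balance: dm/dt = 0 − Q_out C = −Q_out m/V(t).
Separate: dm/m = −Q_out dt/V(t) ⇒ ln(m/m₀) = −(Q_out/(Q_in−Q_out)) ln(V/V₀).
m = m₀ (V₀/V)^(Q_out/(Q_in−Q_out)) = 76.63 × (1991/1650.07)^(-1.91864) = 53.4439 mol.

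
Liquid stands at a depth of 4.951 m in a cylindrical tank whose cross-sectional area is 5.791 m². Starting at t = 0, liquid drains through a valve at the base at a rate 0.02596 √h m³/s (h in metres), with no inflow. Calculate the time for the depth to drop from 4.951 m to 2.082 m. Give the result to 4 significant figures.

349.0 s

Accumulation of liquid (constant cross-section A): A dh/dt = −0.02596 √h.
∫ h^(−1/2) dh = −(0.02596/A) ∫ dt, giving 2√h = 2√h₀ − (0.02596/A) t.
t = 2A(√h₀ − √h)/0.02596 = 2·5.791·(√4.951 − √2.082)/0.02596
  = 11.5820 × (2.22508 − 1.44291) / 0.02596 = 348.964 s.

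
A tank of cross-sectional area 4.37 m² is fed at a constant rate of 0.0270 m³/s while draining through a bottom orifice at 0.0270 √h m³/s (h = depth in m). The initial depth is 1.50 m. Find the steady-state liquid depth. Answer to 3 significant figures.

Unsteady balance on liquid volume: A dh/dt = Q_in − 0.0270 √h. At steady state dh/dt = 0:
Q_in = 0.0270 √h_ss ⇒ √h_ss = 0.0270/0.0270 = 1.0000.
h_ss = 1.0000² = 1.0000 m. (Since h₀ = 1.50 m > h_ss, the level will fall toward this value.)

1.00 m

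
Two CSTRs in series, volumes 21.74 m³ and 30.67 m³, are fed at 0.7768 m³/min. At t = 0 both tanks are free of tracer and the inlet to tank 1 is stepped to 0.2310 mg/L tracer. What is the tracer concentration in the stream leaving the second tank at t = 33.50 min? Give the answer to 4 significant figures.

Species balance on tank i: dCᵢ/dt = (Cᵢ₋₁ − Cᵢ)/τᵢ with τᵢ = Vᵢ/Q.
τ₁ = 21.74/0.7768 = 27.9866 min; τ₂ = 30.67/0.7768 = 39.4825 min.
Solving the cascade with C₁(0)=C₂(0)=0 gives C₂(t) = C_in[1 − (τ₁ e^(−t/τ₁) − τ₂ e^(−t/τ₂))/(τ₁ − τ₂)].
At t = 33.50: e^(−t/τ₁) = 0.302099, e^(−t/τ₂) = 0.428066.
C₂ = 0.2310·[1 − (27.9866·0.302099 − 39.4825·0.428066)/(-11.4959)] = 0.2310·0.265267 = 0.0612768 mg/L.

0.06128 mg/L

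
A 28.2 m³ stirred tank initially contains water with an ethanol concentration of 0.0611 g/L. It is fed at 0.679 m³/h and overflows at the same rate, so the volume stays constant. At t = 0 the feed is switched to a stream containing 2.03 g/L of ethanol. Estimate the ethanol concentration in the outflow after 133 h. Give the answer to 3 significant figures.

Species balance on the tank: V dC/dt = Q(C_in − C).
Rewrite as dC/dt + C/τ = C_in/τ, τ = V/Q = 41.532 h.
C approaches C_in exponentially: C(t) = C_in + (C₀ − C_in) e^(−t/τ).
C(133) = 2.03 + (0.0611 − 2.03)·e^(−133/41.532) = 2.03 + (-1.9689)·0.040665 = 1.9499 g/L.

1.95 g/L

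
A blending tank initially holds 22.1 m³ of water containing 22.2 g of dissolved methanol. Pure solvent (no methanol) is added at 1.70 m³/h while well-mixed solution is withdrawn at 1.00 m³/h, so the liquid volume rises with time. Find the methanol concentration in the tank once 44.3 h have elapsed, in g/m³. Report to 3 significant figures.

Total volume: dV/dt = Q_in − Q_out = 0.70000 m³/h, so V(t) = 22.1 + 0.70000 t and V(44.3) = 53.110 m³.
Species balance (pure solvent in): dm/dt = −Q_out · m/V(t).
dm/m = −Q_out dt/(V₀ + 0.70000 t); integrating gives ln(m/m₀) = −(Q_out/(Q_in−Q_out)) ln(V/V₀).
m = m₀ (V₀/V)^(Q_out/(Q_in−Q_out)) = 22.2 × (22.1/53.110)^(1.4286) = 6.3442 g.
C = m/V = 6.3442/53.110 = 0.11945 g/m³.

0.119 g/m³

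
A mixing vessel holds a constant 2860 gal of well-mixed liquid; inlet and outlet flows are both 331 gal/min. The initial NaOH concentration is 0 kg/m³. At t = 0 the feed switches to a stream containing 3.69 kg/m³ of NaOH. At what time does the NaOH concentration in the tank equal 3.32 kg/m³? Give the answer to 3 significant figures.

Accumulation = in − out for the solute gives V dC/dt = Q(C_in − C), so τ = V/Q = 8.6405 min.
C(t) = C_in + (C₀ − C_in) e^(−t/τ). Set C = 3.32 and solve for t:
e^(−t/τ) = (C − C_in)/(C₀ − C_in) = (3.32 − 3.69)/(0 − 3.69) = 0.10027
t = −τ ln(…) = 8.6405 × 2.2999 = 19.872 min.

19.9 min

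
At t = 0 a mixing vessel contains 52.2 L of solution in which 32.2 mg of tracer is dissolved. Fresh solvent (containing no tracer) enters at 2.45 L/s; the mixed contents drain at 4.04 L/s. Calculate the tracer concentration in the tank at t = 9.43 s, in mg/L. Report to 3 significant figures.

Let m(t) be the amount of tracer. Volume: V(t) = V₀ + (Q_in − Q_out) t = 52.2 − 1.5900 t; V(9.43) = 37.206 L.
Solute balance: dm/dt = 0 − Q_out C = −Q_out m/V(t).
Separate: dm/m = −Q_out dt/V(t) ⇒ ln(m/m₀) = −(Q_out/(Q_in−Q_out)) ln(V/V₀).
m = m₀ (V₀/V)^(Q_out/(Q_in−Q_out)) = 32.2 × (52.2/37.206)^(-2.5409) = 13.621 mg.
C = m/V = 13.621/37.206 = 0.36609 mg/L.

0.366 mg/L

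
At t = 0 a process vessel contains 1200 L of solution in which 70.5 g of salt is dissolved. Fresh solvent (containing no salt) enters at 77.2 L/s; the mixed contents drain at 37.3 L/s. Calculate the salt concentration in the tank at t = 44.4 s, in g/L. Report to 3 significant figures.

0.0102 g/L

Total volume: dV/dt = Q_in − Q_out = 39.900 L/s, so V(t) = 1200 + 39.900 t and V(44.4) = 2971.6 L.
Solute balance: dm/dt = 0 − Q_out C = −Q_out m/V(t).
Separate: dm/m = −Q_out dt/V(t) ⇒ ln(m/m₀) = −(Q_out/(Q_in−Q_out)) ln(V/V₀).
m = m₀ (V₀/V)^(Q_out/(Q_in−Q_out)) = 70.5 × (1200/2971.6)^(0.93484) = 30.203 g.
C = m/V = 30.203/2971.6 = 0.010164 g/L.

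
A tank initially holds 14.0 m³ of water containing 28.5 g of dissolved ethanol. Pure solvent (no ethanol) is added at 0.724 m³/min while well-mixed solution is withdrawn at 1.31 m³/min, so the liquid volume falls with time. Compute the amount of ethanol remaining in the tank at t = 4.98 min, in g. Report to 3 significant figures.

Let m(t) be the amount of ethanol. Volume: V(t) = V₀ + (Q_in − Q_out) t = 14.0 − 0.58600 t; V(4.98) = 11.082 m³.
Solute balance: dm/dt = 0 − Q_out C = −Q_out m/V(t).
dm/m = −Q_out dt/(V₀ − 0.58600 t); integrating gives ln(m/m₀) = −(Q_out/(Q_in−Q_out)) ln(V/V₀).
m = m₀ (V₀/V)^(Q_out/(Q_in−Q_out)) = 28.5 × (14.0/11.082)^(-2.2355) = 16.900 g.

16.9 g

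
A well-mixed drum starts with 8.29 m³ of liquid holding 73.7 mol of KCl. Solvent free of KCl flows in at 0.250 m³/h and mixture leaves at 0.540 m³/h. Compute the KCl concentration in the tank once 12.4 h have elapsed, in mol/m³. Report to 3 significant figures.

Total volume: dV/dt = Q_in − Q_out = -0.29000 m³/h, so V(t) = 8.29 − 0.29000 t and V(12.4) = 4.6940 m³.
No KCl enters, so dm/dt = −Q_out · (m/V).
dm/m = −Q_out dt/(V₀ − 0.29000 t); integrating gives ln(m/m₀) = −(Q_out/(Q_in−Q_out)) ln(V/V₀).
m = m₀ (V₀/V)^(Q_out/(Q_in−Q_out)) = 73.7 × (8.29/4.6940)^(-1.8621) = 25.557 mol.
C = m/V = 25.557/4.6940 = 5.4447 mol/m³.

5.44 mol/m³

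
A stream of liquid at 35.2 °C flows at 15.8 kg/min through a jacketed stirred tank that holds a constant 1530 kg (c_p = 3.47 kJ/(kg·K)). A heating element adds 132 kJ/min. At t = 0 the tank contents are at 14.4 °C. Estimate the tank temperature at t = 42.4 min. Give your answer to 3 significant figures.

22.6 °C

Energy balance: M c_p dT/dt = ṁ c_p (T_in − T) + 132.
τ = M/ṁ = 96.835 min; T_ss = T_in + Q̇/(ṁ c_p) = 35.2 + 132/(15.8·3.47) = 37.608 °C.
Solution: T(t) = T_ss + (T₀ − T_ss) e^(−t/τ).
T(42.4) = 37.608 + (-23.208)·e^(−42.4/96.835) = 37.608 + (-23.208)·0.64542 = 22.629 °C.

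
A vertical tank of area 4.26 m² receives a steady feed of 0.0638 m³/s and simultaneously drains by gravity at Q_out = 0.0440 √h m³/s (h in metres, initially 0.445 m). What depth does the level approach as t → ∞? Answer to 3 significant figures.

2.10 m

Volume balance on the tank: A dh/dt = Q_in − 0.0440 √h. At steady state dh/dt = 0:
Q_in = 0.0440 √h_ss ⇒ √h_ss = 0.0638/0.0440 = 1.4500.
h_ss = 1.4500² = 2.1025 m. (Since h₀ = 0.445 m < h_ss, the level will rise toward this value.)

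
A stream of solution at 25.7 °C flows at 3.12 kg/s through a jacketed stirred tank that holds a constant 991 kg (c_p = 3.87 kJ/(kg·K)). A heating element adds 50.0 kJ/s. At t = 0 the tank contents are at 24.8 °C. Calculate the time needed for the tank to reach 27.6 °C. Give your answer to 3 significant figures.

Heat balance on the well-mixed liquid: M c_p dT/dt = ṁ c_p (T_in − T) + 50.0.
τ = M/ṁ = 317.63 s; T_ss = T_in + Q̇/(ṁ c_p) = 29.841 °C.
T(t) = T_ss + (T₀ − T_ss) e^(−t/τ). Set T = 27.6:
e^(−t/τ) = (27.6 − 29.841)/(24.8 − 29.841) = 0.44455
t = −317.63 · ln(0.44455) = 257.50 s.

257 s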